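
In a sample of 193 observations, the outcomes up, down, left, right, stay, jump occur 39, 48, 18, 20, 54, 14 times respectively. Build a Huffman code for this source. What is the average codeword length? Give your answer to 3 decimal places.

2.435 bits/symbol

Probabilities are the counts divided by 193.
Repeatedly combine the two least-probable nodes; the expected code length is the sum of the merged weights.
merge 14/193 + 18/193 → 32/193
merge 20/193 + 32/193 → 52/193
merge 39/193 + 48/193 → 87/193
merge 52/193 + 54/193 → 106/193
merge 87/193 + 106/193 → 1
L = 32/193 + 52/193 + 87/193 + 106/193 + 1 = 470/193 ≈ 2.435 bits/symbol.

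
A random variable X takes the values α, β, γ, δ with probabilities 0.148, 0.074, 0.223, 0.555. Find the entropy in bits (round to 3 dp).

1.640 bits

H = −Σ pᵢ log₂ pᵢ.
−0.148·log₂(0.148) = 0.4079
−0.074·log₂(0.074) = 0.2780
−0.223·log₂(0.223) = 0.4828
−0.555·log₂(0.555) = 0.4714
Sum ≈ 1.6401 → 1.640 bits.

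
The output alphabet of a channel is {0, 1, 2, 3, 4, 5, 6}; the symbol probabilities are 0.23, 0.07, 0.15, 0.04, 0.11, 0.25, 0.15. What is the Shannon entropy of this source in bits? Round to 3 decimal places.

H = −Σ pᵢ log₂ pᵢ.
−0.23·log₂(0.23) = 0.4877
−0.07·log₂(0.07) = 0.2686
−0.15·log₂(0.15) = 0.4105
−0.04·log₂(0.04) = 0.1858
−0.11·log₂(0.11) = 0.3503
−0.25·log₂(0.25) = 0.5000
−0.15·log₂(0.15) = 0.4105
Sum ≈ 2.6134 → 2.613 bits.

2.613 bits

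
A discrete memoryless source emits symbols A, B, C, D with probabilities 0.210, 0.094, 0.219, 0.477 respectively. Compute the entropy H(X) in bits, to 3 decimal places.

1.783 bits

H = −Σ pᵢ log₂ pᵢ.
−0.210·log₂(0.210) = 0.4728
−0.094·log₂(0.094) = 0.3207
−0.219·log₂(0.219) = 0.4798
−0.477·log₂(0.477) = 0.5094
Sum ≈ 1.7827 → 1.783 bits.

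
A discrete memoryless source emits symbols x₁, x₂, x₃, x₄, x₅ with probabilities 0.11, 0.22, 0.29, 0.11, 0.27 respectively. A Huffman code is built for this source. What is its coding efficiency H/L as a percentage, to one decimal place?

99.5%

Entropy H = −Σ p log₂ p ≈ 2.2091 bits.
Huffman merges: 11/100+11/100→11/50; 11/50+11/50→11/25; 27/100+29/100→14/25; 11/25+14/25→1. L = 111/50 ≈ 2.2200.
Efficiency = H/L = 2.2091/2.2200 = 99.5%.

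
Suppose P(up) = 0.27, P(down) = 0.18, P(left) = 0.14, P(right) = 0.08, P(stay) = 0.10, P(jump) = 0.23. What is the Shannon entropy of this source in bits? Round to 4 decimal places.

H = −Σ pᵢ log₂ pᵢ.
−0.27·log₂(0.27) = 0.5100
−0.18·log₂(0.18) = 0.4453
−0.14·log₂(0.14) = 0.3971
−0.08·log₂(0.08) = 0.2915
−0.10·log₂(0.10) = 0.3322
−0.23·log₂(0.23) = 0.4877
Sum ≈ 2.4638 → 2.4638 bits.

2.4638 bits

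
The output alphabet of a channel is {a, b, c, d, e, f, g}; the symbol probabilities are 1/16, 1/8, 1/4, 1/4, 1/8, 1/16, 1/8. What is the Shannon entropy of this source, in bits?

2.625 bits

Each probability is a power of 1/2, so log₂(1/p) is an integer.
H = Σ p·log₂(1/p) = 1/16·4 + 1/8·3 + 1/4·2 + 1/4·2 + 1/8·3 + 1/16·4 + 1/8·3 = 2.625 bits.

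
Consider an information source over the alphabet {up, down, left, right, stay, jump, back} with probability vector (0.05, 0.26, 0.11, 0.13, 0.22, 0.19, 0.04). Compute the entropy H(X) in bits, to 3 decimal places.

2.576 bits

H = −Σ pᵢ log₂ pᵢ.
−0.05·log₂(0.05) = 0.2161
−0.26·log₂(0.26) = 0.5053
−0.11·log₂(0.11) = 0.3503
−0.13·log₂(0.13) = 0.3826
−0.22·log₂(0.22) = 0.4806
−0.19·log₂(0.19) = 0.4552
−0.04·log₂(0.04) = 0.1858
Sum ≈ 2.5759 → 2.576 bits.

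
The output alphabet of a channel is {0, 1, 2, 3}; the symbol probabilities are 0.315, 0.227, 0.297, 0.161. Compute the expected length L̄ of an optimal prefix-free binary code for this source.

Repeatedly combine the two least-probable nodes; the expected code length is the sum of the merged weights.
merge 161/1000 + 227/1000 → 97/250
merge 297/1000 + 63/200 → 153/250
merge 97/250 + 153/250 → 1
L = 97/250 + 153/250 + 1 = 2 bits/symbol.

2 bits/symbol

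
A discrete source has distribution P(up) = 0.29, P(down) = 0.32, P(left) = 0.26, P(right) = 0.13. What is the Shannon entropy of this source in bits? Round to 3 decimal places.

H = −Σ pᵢ log₂ pᵢ.
−0.29·log₂(0.29) = 0.5179
−0.32·log₂(0.32) = 0.5260
−0.26·log₂(0.26) = 0.5053
−0.13·log₂(0.13) = 0.3826
Sum ≈ 1.9319 → 1.932 bits.

1.932 bits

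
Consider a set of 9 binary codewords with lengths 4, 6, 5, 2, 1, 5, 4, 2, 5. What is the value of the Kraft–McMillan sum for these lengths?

1.234375

With common denominator 2^6 = 64: Σ 2^(−ℓᵢ) = 4/64 + 1/64 + 2/64 + 16/64 + 32/64 + 2/64 + 4/64 + 16/64 + 2/64 = 79/64 = 1.234375.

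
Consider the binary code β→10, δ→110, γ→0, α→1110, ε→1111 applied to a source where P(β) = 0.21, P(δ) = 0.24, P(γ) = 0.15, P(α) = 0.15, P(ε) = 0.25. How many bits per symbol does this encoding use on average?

2.89 bits/symbol

L̄ = Σ pᵢ·ℓᵢ = 0.21·2 + 0.24·3 + 0.15·1 + 0.15·4 + 0.25·4 = 2.89 bits/symbol.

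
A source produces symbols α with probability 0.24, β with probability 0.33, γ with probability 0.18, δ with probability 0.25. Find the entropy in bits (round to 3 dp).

H = −Σ pᵢ log₂ pᵢ.
−0.24·log₂(0.24) = 0.4941
−0.33·log₂(0.33) = 0.5278
−0.18·log₂(0.18) = 0.4453
−0.25·log₂(0.25) = 0.5000
Sum ≈ 1.9673 → 1.967 bits.

1.967 bits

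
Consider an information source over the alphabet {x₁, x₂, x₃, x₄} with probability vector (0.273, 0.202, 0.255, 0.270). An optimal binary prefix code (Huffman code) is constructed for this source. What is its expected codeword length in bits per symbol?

2 bits/symbol

Repeatedly combine the two least-probable nodes; the expected code length is the sum of the merged weights.
merge 101/500 + 51/200 → 457/1000
merge 27/100 + 273/1000 → 543/1000
merge 457/1000 + 543/1000 → 1
L = 457/1000 + 543/1000 + 1 = 2 bits/symbol.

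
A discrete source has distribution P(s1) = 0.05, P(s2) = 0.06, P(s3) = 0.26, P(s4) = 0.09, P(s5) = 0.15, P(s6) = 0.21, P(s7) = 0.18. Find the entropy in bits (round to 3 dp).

2.606 bits

H = −Σ pᵢ log₂ pᵢ.
−0.05·log₂(0.05) = 0.2161
−0.06·log₂(0.06) = 0.2435
−0.26·log₂(0.26) = 0.5053
−0.09·log₂(0.09) = 0.3127
−0.15·log₂(0.15) = 0.4105
−0.21·log₂(0.21) = 0.4728
−0.18·log₂(0.18) = 0.4453
Sum ≈ 2.6062 → 2.606 bits.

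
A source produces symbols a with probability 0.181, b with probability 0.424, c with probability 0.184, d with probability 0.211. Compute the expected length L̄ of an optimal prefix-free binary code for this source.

Repeatedly combine the two least-probable nodes; the expected code length is the sum of the merged weights.
merge 181/1000 + 23/125 → 73/200
merge 211/1000 + 73/200 → 72/125
merge 53/125 + 72/125 → 1
L = 73/200 + 72/125 + 1 = 1941/1000 = 1.941 bits/symbol.

1.941 bits/symbol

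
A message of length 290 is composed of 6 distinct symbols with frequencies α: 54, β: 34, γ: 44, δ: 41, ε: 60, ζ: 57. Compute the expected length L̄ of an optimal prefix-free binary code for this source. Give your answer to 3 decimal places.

2.597 bits/symbol

Probabilities are the counts divided by 290.
Repeatedly combine the two least-probable nodes; the expected code length is the sum of the merged weights.
merge 17/145 + 41/290 → 15/58
merge 22/145 + 27/145 → 49/145
merge 57/290 + 6/29 → 117/290
merge 15/58 + 49/145 → 173/290
merge 117/290 + 173/290 → 1
L = 15/58 + 49/145 + 117/290 + 173/290 + 1 = 753/290 ≈ 2.597 bits/symbol.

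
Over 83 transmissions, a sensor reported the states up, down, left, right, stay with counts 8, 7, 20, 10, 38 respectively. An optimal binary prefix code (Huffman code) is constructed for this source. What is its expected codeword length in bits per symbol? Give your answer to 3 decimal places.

2.024 bits/symbol

Probabilities are the counts divided by 83.
Repeatedly combine the two least-probable nodes; the expected code length is the sum of the merged weights.
merge 7/83 + 8/83 → 15/83
merge 10/83 + 15/83 → 25/83
merge 20/83 + 25/83 → 45/83
merge 38/83 + 45/83 → 1
L = 15/83 + 25/83 + 45/83 + 1 = 168/83 ≈ 2.024 bits/symbol.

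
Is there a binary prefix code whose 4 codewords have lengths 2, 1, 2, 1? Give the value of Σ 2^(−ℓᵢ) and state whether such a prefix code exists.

With common denominator 2^2 = 4: Σ 2^(−ℓᵢ) = 1/4 + 2/4 + 1/4 + 2/4 = 6/4 = 1.5.
Kraft's inequality requires Σ ≤ 1; here Σ = 1.5 > 1, so no such prefix code exists.

1.5; no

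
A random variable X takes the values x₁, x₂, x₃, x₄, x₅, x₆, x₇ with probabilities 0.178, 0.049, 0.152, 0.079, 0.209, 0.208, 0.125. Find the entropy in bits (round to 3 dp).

2.677 bits

H = −Σ pᵢ log₂ pᵢ.
−0.178·log₂(0.178) = 0.4432
−0.049·log₂(0.049) = 0.2132
−0.152·log₂(0.152) = 0.4131
−0.079·log₂(0.079) = 0.2893
−0.209·log₂(0.209) = 0.4720
−0.208·log₂(0.208) = 0.4712
−0.125·log₂(0.125) = 0.3750
Sum ≈ 2.6770 → 2.677 bits.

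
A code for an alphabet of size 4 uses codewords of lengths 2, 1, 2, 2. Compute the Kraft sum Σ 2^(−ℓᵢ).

1.25

With common denominator 2^2 = 4: Σ 2^(−ℓᵢ) = 1/4 + 2/4 + 1/4 + 1/4 = 5/4 = 1.25.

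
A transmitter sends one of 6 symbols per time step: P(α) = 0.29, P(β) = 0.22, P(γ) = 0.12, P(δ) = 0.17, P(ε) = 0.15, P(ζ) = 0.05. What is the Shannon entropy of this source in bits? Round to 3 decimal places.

2.427 bits

H = −Σ pᵢ log₂ pᵢ.
−0.29·log₂(0.29) = 0.5179
−0.22·log₂(0.22) = 0.4806
−0.12·log₂(0.12) = 0.3671
−0.17·log₂(0.17) = 0.4346
−0.15·log₂(0.15) = 0.4105
−0.05·log₂(0.05) = 0.2161
Sum ≈ 2.4268 → 2.427 bits.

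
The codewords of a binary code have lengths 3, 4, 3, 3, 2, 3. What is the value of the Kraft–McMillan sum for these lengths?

0.8125

With common denominator 2^4 = 16: Σ 2^(−ℓᵢ) = 2/16 + 1/16 + 2/16 + 2/16 + 4/16 + 2/16 = 13/16 = 0.8125.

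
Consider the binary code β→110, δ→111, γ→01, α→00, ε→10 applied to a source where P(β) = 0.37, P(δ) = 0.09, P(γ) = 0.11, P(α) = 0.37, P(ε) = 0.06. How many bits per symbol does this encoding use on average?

L̄ = Σ pᵢ·ℓᵢ = 0.37·3 + 0.09·3 + 0.11·2 + 0.37·2 + 0.06·2 = 2.46 bits/symbol.

2.46 bits/symbol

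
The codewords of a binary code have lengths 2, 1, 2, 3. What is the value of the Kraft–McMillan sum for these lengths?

With common denominator 2^3 = 8: Σ 2^(−ℓᵢ) = 2/8 + 4/8 + 2/8 + 1/8 = 9/8 = 1.125.

1.125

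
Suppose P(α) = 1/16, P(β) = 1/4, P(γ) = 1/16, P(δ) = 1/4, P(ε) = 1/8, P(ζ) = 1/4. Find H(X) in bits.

2.375 bits

Each probability is a power of 1/2, so log₂(1/p) is an integer.
H = Σ p·log₂(1/p) = 1/16·4 + 1/4·2 + 1/16·4 + 1/4·2 + 1/8·3 + 1/4·2 = 2.375 bits.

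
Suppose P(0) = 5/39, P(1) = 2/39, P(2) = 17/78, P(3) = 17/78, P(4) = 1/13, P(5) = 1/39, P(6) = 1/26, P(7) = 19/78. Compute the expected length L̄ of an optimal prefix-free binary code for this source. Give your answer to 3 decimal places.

2.692 bits/symbol

Repeatedly combine the two least-probable nodes; the expected code length is the sum of the merged weights.
merge 1/39 + 1/26 → 5/78
merge 2/39 + 5/78 → 3/26
merge 1/13 + 3/26 → 5/26
merge 5/39 + 5/26 → 25/78
merge 17/78 + 17/78 → 17/39
merge 19/78 + 25/78 → 22/39
merge 17/39 + 22/39 → 1
L = 5/78 + 3/26 + 5/26 + 25/78 + 17/39 + 22/39 + 1 = 35/13 ≈ 2.692 bits/symbol.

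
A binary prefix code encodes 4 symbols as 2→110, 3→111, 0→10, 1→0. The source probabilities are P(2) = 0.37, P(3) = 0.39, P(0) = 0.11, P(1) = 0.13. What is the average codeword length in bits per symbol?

L̄ = Σ pᵢ·ℓᵢ = 0.37·3 + 0.39·3 + 0.11·2 + 0.13·1 = 2.63 bits/symbol.

2.63 bits/symbol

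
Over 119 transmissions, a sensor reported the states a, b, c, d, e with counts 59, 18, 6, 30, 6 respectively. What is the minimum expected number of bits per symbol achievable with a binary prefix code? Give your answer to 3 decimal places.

Probabilities are the counts divided by 119.
Repeatedly combine the two least-probable nodes; the expected code length is the sum of the merged weights.
merge 6/119 + 6/119 → 12/119
merge 12/119 + 18/119 → 30/119
merge 30/119 + 30/119 → 60/119
merge 59/119 + 60/119 → 1
L = 12/119 + 30/119 + 60/119 + 1 = 13/7 ≈ 1.857 bits/symbol.

1.857 bits/symbol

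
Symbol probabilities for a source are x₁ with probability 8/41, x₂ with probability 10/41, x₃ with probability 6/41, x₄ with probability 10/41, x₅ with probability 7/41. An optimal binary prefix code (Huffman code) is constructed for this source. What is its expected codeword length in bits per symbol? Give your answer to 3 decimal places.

2.317 bits/symbol

Repeatedly combine the two least-probable nodes; the expected code length is the sum of the merged weights.
merge 6/41 + 7/41 → 13/41
merge 8/41 + 10/41 → 18/41
merge 10/41 + 13/41 → 23/41
merge 18/41 + 23/41 → 1
L = 13/41 + 18/41 + 23/41 + 1 = 95/41 ≈ 2.317 bits/symbol.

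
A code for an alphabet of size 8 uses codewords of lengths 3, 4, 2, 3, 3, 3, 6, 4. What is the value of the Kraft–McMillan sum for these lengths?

0.890625

With common denominator 2^6 = 64: Σ 2^(−ℓᵢ) = 8/64 + 4/64 + 16/64 + 8/64 + 8/64 + 8/64 + 1/64 + 4/64 = 57/64 = 0.890625.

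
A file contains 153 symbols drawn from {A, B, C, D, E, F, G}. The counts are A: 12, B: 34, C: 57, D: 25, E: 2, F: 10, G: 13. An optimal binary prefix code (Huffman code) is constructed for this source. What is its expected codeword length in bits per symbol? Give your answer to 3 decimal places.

Probabilities are the counts divided by 153.
Repeatedly combine the two least-probable nodes; the expected code length is the sum of the merged weights.
merge 2/153 + 10/153 → 4/51
merge 4/51 + 4/51 → 8/51
merge 13/153 + 8/51 → 37/153
merge 25/153 + 2/9 → 59/153
merge 37/153 + 19/51 → 94/153
merge 59/153 + 94/153 → 1
L = 4/51 + 8/51 + 37/153 + 59/153 + 94/153 + 1 = 379/153 ≈ 2.477 bits/symbol.

2.477 bits/symbol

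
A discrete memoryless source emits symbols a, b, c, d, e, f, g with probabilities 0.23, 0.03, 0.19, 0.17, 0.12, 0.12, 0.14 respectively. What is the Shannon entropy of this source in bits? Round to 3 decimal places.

2.660 bits

H = −Σ pᵢ log₂ pᵢ.
−0.23·log₂(0.23) = 0.4877
−0.03·log₂(0.03) = 0.1518
−0.19·log₂(0.19) = 0.4552
−0.17·log₂(0.17) = 0.4346
−0.12·log₂(0.12) = 0.3671
−0.12·log₂(0.12) = 0.3671
−0.14·log₂(0.14) = 0.3971
Sum ≈ 2.6605 → 2.660 bits.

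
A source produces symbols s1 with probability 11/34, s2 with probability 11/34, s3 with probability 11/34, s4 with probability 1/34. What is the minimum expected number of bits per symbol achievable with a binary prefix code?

2 bits/symbol

Repeatedly combine the two least-probable nodes; the expected code length is the sum of the merged weights.
merge 1/34 + 11/34 → 6/17
merge 11/34 + 11/34 → 11/17
merge 6/17 + 11/17 → 1
L = 6/17 + 11/17 + 1 = 2 bits/symbol.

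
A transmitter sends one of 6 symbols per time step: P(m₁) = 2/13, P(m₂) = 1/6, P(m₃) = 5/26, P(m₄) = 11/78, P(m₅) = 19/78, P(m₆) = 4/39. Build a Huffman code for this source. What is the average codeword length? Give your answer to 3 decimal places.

Repeatedly combine the two least-probable nodes; the expected code length is the sum of the merged weights.
merge 4/39 + 11/78 → 19/78
merge 2/13 + 1/6 → 25/78
merge 5/26 + 19/78 → 17/39
merge 19/78 + 25/78 → 22/39
merge 17/39 + 22/39 → 1
L = 19/78 + 25/78 + 17/39 + 22/39 + 1 = 100/39 ≈ 2.564 bits/symbol.

2.564 bits/symbol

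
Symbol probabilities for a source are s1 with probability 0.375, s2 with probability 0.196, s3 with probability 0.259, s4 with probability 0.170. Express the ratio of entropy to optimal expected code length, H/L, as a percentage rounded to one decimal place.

97.0%

Entropy H = −Σ p log₂ p ≈ 1.9308 bits.
Huffman merges: 17/100+49/250→183/500; 259/1000+183/500→5/8; 3/8+5/8→1. L = 1991/1000 ≈ 1.9910.
Efficiency = H/L = 1.9308/1.9910 = 97.0%.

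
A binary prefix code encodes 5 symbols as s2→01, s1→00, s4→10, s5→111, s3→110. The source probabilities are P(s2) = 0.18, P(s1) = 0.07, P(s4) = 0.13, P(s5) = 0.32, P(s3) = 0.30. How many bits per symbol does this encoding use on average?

L̄ = Σ pᵢ·ℓᵢ = 0.18·2 + 0.07·2 + 0.13·2 + 0.32·3 + 0.30·3 = 2.62 bits/symbol.

2.62 bits/symbol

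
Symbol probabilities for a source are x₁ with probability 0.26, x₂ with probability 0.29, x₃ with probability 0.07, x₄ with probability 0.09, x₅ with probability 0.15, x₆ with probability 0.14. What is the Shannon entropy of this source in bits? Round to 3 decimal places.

H = −Σ pᵢ log₂ pᵢ.
−0.26·log₂(0.26) = 0.5053
−0.29·log₂(0.29) = 0.5179
−0.07·log₂(0.07) = 0.2686
−0.09·log₂(0.09) = 0.3127
−0.15·log₂(0.15) = 0.4105
−0.14·log₂(0.14) = 0.3971
Sum ≈ 2.4121 → 2.412 bits.

2.412 bits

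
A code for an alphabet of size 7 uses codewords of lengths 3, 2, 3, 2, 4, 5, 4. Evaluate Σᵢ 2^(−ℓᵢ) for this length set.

0.90625

With common denominator 2^5 = 32: Σ 2^(−ℓᵢ) = 4/32 + 8/32 + 4/32 + 8/32 + 2/32 + 1/32 + 2/32 = 29/32 = 0.90625.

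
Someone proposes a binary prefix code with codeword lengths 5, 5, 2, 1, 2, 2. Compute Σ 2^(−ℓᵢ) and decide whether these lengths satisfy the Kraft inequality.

1.3125; no

With common denominator 2^5 = 32: Σ 2^(−ℓᵢ) = 1/32 + 1/32 + 8/32 + 16/32 + 8/32 + 8/32 = 42/32 = 1.3125.
Kraft's inequality requires Σ ≤ 1; here Σ = 1.3125 > 1, so no such prefix code exists.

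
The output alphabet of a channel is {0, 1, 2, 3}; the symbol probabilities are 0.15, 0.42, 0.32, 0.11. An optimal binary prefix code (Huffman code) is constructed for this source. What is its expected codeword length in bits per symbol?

1.84 bits/symbol

Repeatedly combine the two least-probable nodes; the expected code length is the sum of the merged weights.
merge 11/100 + 3/20 → 13/50
merge 13/50 + 8/25 → 29/50
merge 21/50 + 29/50 → 1
L = 13/50 + 29/50 + 1 = 46/25 = 1.84 bits/symbol.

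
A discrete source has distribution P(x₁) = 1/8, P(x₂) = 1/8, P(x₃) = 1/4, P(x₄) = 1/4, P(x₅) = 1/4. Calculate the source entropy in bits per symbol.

2.25 bits

Each probability is a power of 1/2, so log₂(1/p) is an integer.
H = Σ p·log₂(1/p) = 1/8·3 + 1/8·3 + 1/4·2 + 1/4·2 + 1/4·2 = 2.25 bits.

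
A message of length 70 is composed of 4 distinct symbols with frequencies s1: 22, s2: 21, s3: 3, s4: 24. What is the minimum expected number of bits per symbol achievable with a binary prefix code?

2 bits/symbol

Probabilities are the counts divided by 70.
Repeatedly combine the two least-probable nodes; the expected code length is the sum of the merged weights.
merge 3/70 + 3/10 → 12/35
merge 11/35 + 12/35 → 23/35
merge 12/35 + 23/35 → 1
L = 12/35 + 23/35 + 1 = 2 bits/symbol.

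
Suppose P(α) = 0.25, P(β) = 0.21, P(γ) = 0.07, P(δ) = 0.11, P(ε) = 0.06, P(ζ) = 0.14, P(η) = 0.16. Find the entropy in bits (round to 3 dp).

H = −Σ pᵢ log₂ pᵢ.
−0.25·log₂(0.25) = 0.5000
−0.21·log₂(0.21) = 0.4728
−0.07·log₂(0.07) = 0.2686
−0.11·log₂(0.11) = 0.3503
−0.06·log₂(0.06) = 0.2435
−0.14·log₂(0.14) = 0.3971
−0.16·log₂(0.16) = 0.4230
Sum ≈ 2.6553 → 2.655 bits.

2.655 bits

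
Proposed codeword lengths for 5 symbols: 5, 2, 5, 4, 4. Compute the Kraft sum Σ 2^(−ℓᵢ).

0.4375

With common denominator 2^5 = 32: Σ 2^(−ℓᵢ) = 1/32 + 8/32 + 1/32 + 2/32 + 2/32 = 14/32 = 0.4375.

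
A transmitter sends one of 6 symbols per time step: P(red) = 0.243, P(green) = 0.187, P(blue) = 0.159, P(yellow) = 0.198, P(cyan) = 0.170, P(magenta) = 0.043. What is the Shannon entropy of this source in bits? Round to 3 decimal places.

2.462 bits

H = −Σ pᵢ log₂ pᵢ.
−0.243·log₂(0.243) = 0.4960
−0.187·log₂(0.187) = 0.4523
−0.159·log₂(0.159) = 0.4218
−0.198·log₂(0.198) = 0.4626
−0.170·log₂(0.170) = 0.4346
−0.043·log₂(0.043) = 0.1952
Sum ≈ 2.4625 → 2.462 bits.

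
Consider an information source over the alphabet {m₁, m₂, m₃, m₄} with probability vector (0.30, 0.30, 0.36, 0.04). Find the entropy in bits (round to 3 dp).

H = −Σ pᵢ log₂ pᵢ.
−0.30·log₂(0.30) = 0.5211
−0.30·log₂(0.30) = 0.5211
−0.36·log₂(0.36) = 0.5306
−0.04·log₂(0.04) = 0.1858
Sum ≈ 1.7585 → 1.759 bits.

1.759 bits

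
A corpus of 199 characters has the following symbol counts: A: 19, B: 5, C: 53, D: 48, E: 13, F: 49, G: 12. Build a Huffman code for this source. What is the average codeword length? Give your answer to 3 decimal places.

2.482 bits/symbol

Probabilities are the counts divided by 199.
Repeatedly combine the two least-probable nodes; the expected code length is the sum of the merged weights.
merge 5/199 + 12/199 → 17/199
merge 13/199 + 17/199 → 30/199
merge 19/199 + 30/199 → 49/199
merge 48/199 + 49/199 → 97/199
merge 49/199 + 53/199 → 102/199
merge 97/199 + 102/199 → 1
L = 17/199 + 30/199 + 49/199 + 97/199 + 102/199 + 1 = 494/199 ≈ 2.482 bits/symbol.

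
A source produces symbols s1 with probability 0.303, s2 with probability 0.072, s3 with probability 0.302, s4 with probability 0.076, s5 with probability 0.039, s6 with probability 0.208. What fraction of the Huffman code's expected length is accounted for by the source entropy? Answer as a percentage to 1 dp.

98.1%

Entropy H = −Σ p log₂ p ≈ 2.2532 bits.
Huffman merges: 39/1000+9/125→111/1000; 19/250+111/1000→187/1000; 187/1000+26/125→79/200; 151/500+303/1000→121/200; 79/200+121/200→1. L = 1149/500 ≈ 2.2980.
Efficiency = H/L = 2.2532/2.2980 = 98.1%.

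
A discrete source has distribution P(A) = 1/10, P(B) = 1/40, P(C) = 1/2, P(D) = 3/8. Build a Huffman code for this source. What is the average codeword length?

Repeatedly combine the two least-probable nodes; the expected code length is the sum of the merged weights.
merge 1/40 + 1/10 → 1/8
merge 1/8 + 3/8 → 1/2
merge 1/2 + 1/2 → 1
L = 1/8 + 1/2 + 1 = 13/8 = 1.625 bits/symbol.

1.625 bits/symbol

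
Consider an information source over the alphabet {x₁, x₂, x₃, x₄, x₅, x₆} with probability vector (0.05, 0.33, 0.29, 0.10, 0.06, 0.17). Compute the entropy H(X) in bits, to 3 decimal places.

H = −Σ pᵢ log₂ pᵢ.
−0.05·log₂(0.05) = 0.2161
−0.33·log₂(0.33) = 0.5278
−0.29·log₂(0.29) = 0.5179
−0.10·log₂(0.10) = 0.3322
−0.06·log₂(0.06) = 0.2435
−0.17·log₂(0.17) = 0.4346
Sum ≈ 2.2721 → 2.272 bits.

2.272 bits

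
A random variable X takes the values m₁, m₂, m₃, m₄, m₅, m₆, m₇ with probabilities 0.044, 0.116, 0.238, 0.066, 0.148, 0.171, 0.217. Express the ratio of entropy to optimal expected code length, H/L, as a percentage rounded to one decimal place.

99.2%

Entropy H = −Σ p log₂ p ≈ 2.6324 bits.
Huffman merges: 11/250+33/500→11/100; 11/100+29/250→113/500; 37/250+171/1000→319/1000; 217/1000+113/500→443/1000; 119/500+319/1000→557/1000; 443/1000+557/1000→1. L = 531/200 ≈ 2.6550.
Efficiency = H/L = 2.6324/2.6550 = 99.2%.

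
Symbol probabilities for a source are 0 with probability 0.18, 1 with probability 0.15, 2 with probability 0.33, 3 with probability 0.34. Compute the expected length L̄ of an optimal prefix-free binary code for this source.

Repeatedly combine the two least-probable nodes; the expected code length is the sum of the merged weights.
merge 3/20 + 9/50 → 33/100
merge 33/100 + 33/100 → 33/50
merge 17/50 + 33/50 → 1
L = 33/100 + 33/50 + 1 = 199/100 = 1.99 bits/symbol.

1.99 bits/symbol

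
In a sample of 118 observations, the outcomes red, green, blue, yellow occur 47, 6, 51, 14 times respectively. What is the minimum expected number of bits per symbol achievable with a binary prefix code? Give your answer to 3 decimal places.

1.737 bits/symbol

Probabilities are the counts divided by 118.
Repeatedly combine the two least-probable nodes; the expected code length is the sum of the merged weights.
merge 3/59 + 7/59 → 10/59
merge 10/59 + 47/118 → 67/118
merge 51/118 + 67/118 → 1
L = 10/59 + 67/118 + 1 = 205/118 ≈ 1.737 bits/symbol.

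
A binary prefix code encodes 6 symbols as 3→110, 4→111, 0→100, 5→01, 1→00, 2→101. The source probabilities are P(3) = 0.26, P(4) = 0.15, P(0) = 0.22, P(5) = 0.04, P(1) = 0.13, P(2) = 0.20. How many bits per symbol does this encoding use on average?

L̄ = Σ pᵢ·ℓᵢ = 0.26·3 + 0.15·3 + 0.22·3 + 0.04·2 + 0.13·2 + 0.20·3 = 2.83 bits/symbol.

2.83 bits/symbol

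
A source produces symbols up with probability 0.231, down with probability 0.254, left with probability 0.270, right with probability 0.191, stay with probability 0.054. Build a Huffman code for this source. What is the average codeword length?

2.245 bits/symbol

Repeatedly combine the two least-probable nodes; the expected code length is the sum of the merged weights.
merge 27/500 + 191/1000 → 49/200
merge 231/1000 + 49/200 → 119/250
merge 127/500 + 27/100 → 131/250
merge 119/250 + 131/250 → 1
L = 49/200 + 119/250 + 131/250 + 1 = 449/200 = 2.245 bits/symbol.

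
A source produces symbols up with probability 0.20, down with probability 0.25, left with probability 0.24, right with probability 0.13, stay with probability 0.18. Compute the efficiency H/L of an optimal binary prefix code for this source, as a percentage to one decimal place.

Entropy H = −Σ p log₂ p ≈ 2.2865 bits.
Huffman merges: 13/100+9/50→31/100; 1/5+6/25→11/25; 1/4+31/100→14/25; 11/25+14/25→1. L = 231/100 ≈ 2.3100.
Efficiency = H/L = 2.2865/2.3100 = 99.0%.

99.0%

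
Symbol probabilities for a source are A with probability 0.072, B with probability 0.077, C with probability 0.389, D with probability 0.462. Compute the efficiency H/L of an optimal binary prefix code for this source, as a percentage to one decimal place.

95.0%

Entropy H = −Σ p log₂ p ≈ 1.6027 bits.
Huffman merges: 9/125+77/1000→149/1000; 149/1000+389/1000→269/500; 231/500+269/500→1. L = 1687/1000 ≈ 1.6870.
Efficiency = H/L = 1.6027/1.6870 = 95.0%.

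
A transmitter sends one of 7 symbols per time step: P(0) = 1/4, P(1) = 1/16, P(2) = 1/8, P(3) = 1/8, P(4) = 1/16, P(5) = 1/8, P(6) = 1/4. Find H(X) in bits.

2.625 bits

Each probability is a power of 1/2, so log₂(1/p) is an integer.
H = Σ p·log₂(1/p) = 1/4·2 + 1/16·4 + 1/8·3 + 1/8·3 + 1/16·4 + 1/8·3 + 1/4·2 = 2.625 bits.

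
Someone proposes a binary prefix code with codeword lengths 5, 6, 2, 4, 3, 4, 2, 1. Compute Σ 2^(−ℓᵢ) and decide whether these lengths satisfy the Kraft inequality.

1.296875; no

With common denominator 2^6 = 64: Σ 2^(−ℓᵢ) = 2/64 + 1/64 + 16/64 + 4/64 + 8/64 + 4/64 + 16/64 + 32/64 = 83/64 = 1.296875.
Kraft's inequality requires Σ ≤ 1; here Σ = 1.296875 > 1, so no such prefix code exists.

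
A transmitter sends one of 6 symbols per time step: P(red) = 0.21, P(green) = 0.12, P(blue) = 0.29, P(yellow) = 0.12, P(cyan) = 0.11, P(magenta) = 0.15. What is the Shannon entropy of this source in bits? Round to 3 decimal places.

2.486 bits

H = −Σ pᵢ log₂ pᵢ.
−0.21·log₂(0.21) = 0.4728
−0.12·log₂(0.12) = 0.3671
−0.29·log₂(0.29) = 0.5179
−0.12·log₂(0.12) = 0.3671
−0.11·log₂(0.11) = 0.3503
−0.15·log₂(0.15) = 0.4105
Sum ≈ 2.4857 → 2.486 bits.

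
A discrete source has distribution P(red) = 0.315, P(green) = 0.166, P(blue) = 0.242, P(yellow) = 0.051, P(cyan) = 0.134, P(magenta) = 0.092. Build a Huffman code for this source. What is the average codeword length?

Repeatedly combine the two least-probable nodes; the expected code length is the sum of the merged weights.
merge 51/1000 + 23/250 → 143/1000
merge 67/500 + 143/1000 → 277/1000
merge 83/500 + 121/500 → 51/125
merge 277/1000 + 63/200 → 74/125
merge 51/125 + 74/125 → 1
L = 143/1000 + 277/1000 + 51/125 + 74/125 + 1 = 121/50 = 2.42 bits/symbol.

2.42 bits/symbol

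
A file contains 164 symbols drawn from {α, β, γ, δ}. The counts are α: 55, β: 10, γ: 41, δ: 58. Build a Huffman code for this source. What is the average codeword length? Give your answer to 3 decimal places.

1.957 bits/symbol

Probabilities are the counts divided by 164.
Repeatedly combine the two least-probable nodes; the expected code length is the sum of the merged weights.
merge 5/82 + 1/4 → 51/164
merge 51/164 + 55/164 → 53/82
merge 29/82 + 53/82 → 1
L = 51/164 + 53/82 + 1 = 321/164 ≈ 1.957 bits/symbol.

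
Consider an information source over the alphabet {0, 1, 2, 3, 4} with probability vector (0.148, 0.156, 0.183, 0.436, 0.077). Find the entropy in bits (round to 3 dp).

H = −Σ pᵢ log₂ pᵢ.
−0.148·log₂(0.148) = 0.4079
−0.156·log₂(0.156) = 0.4181
−0.183·log₂(0.183) = 0.4484
−0.436·log₂(0.436) = 0.5222
−0.077·log₂(0.077) = 0.2848
Sum ≈ 2.0814 → 2.081 bits.

2.081 bits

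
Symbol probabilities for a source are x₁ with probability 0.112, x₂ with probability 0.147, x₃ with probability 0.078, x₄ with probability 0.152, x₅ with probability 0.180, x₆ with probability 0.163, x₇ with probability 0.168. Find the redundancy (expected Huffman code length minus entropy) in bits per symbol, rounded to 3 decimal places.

Entropy H = −Σ p log₂ p ≈ 2.7648 bits.
Huffman merges: 39/500+14/125→19/100; 147/1000+19/125→299/1000; 163/1000+21/125→331/1000; 9/50+19/100→37/100; 299/1000+331/1000→63/100; 37/100+63/100→1. L = 141/50 ≈ 2.8200.
L − H = 2.8200 − 2.7648 = 0.055 bits.

0.055 bits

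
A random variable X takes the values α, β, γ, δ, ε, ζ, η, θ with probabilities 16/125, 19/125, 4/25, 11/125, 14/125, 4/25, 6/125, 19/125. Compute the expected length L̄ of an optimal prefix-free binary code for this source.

Repeatedly combine the two least-probable nodes; the expected code length is the sum of the merged weights.
merge 6/125 + 11/125 → 17/125
merge 14/125 + 16/125 → 6/25
merge 17/125 + 19/125 → 36/125
merge 19/125 + 4/25 → 39/125
merge 4/25 + 6/25 → 2/5
merge 36/125 + 39/125 → 3/5
merge 2/5 + 3/5 → 1
L = 17/125 + 6/25 + 36/125 + 39/125 + 2/5 + 3/5 + 1 = 372/125 = 2.976 bits/symbol.

2.976 bits/symbol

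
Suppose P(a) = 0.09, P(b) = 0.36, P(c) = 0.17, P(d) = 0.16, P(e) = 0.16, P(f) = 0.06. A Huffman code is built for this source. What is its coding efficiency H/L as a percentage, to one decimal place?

97.4%

Entropy H = −Σ p log₂ p ≈ 2.3674 bits.
Huffman merges: 3/50+9/100→3/20; 3/20+4/25→31/100; 4/25+17/100→33/100; 31/100+33/100→16/25; 9/25+16/25→1. L = 243/100 ≈ 2.4300.
Efficiency = H/L = 2.3674/2.4300 = 97.4%.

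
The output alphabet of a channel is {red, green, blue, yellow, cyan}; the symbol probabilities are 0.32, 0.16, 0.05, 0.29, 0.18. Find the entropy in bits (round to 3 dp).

H = −Σ pᵢ log₂ pᵢ.
−0.32·log₂(0.32) = 0.5260
−0.16·log₂(0.16) = 0.4230
−0.05·log₂(0.05) = 0.2161
−0.29·log₂(0.29) = 0.5179
−0.18·log₂(0.18) = 0.4453
Sum ≈ 2.1284 → 2.128 bits.

2.128 bits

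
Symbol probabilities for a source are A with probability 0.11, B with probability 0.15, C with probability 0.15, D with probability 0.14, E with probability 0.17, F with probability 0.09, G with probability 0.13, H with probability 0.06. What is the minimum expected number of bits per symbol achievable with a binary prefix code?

Repeatedly combine the two least-probable nodes; the expected code length is the sum of the merged weights.
merge 3/50 + 9/100 → 3/20
merge 11/100 + 13/100 → 6/25
merge 7/50 + 3/20 → 29/100
merge 3/20 + 3/20 → 3/10
merge 17/100 + 6/25 → 41/100
merge 29/100 + 3/10 → 59/100
merge 41/100 + 59/100 → 1
L = 3/20 + 6/25 + 29/100 + 3/10 + 41/100 + 59/100 + 1 = 149/50 = 2.98 bits/symbol.

2.98 bits/symbol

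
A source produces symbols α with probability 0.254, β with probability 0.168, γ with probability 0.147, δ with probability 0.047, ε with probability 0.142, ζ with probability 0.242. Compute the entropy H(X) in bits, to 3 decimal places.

H = −Σ pᵢ log₂ pᵢ.
−0.254·log₂(0.254) = 0.5022
−0.168·log₂(0.168) = 0.4323
−0.147·log₂(0.147) = 0.4066
−0.047·log₂(0.047) = 0.2073
−0.142·log₂(0.142) = 0.3999
−0.242·log₂(0.242) = 0.4954
Sum ≈ 2.4437 → 2.444 bits.

2.444 bits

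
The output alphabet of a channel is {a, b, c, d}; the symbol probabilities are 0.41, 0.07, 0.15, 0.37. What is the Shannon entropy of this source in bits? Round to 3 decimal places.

1.737 bits

H = −Σ pᵢ log₂ pᵢ.
−0.41·log₂(0.41) = 0.5274
−0.07·log₂(0.07) = 0.2686
−0.15·log₂(0.15) = 0.4105
−0.37·log₂(0.37) = 0.5307
Sum ≈ 1.7372 → 1.737 bits.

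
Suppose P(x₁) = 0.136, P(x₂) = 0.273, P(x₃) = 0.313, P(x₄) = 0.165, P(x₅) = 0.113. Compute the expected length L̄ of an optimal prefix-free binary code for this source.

Repeatedly combine the two least-probable nodes; the expected code length is the sum of the merged weights.
merge 113/1000 + 17/125 → 249/1000
merge 33/200 + 249/1000 → 207/500
merge 273/1000 + 313/1000 → 293/500
merge 207/500 + 293/500 → 1
L = 249/1000 + 207/500 + 293/500 + 1 = 2249/1000 = 2.249 bits/symbol.

2.249 bits/symbol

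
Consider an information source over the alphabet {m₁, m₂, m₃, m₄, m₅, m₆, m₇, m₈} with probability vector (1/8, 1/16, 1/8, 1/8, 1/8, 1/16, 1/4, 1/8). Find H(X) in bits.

2.875 bits

Each probability is a power of 1/2, so log₂(1/p) is an integer.
H = Σ p·log₂(1/p) = 1/8·3 + 1/16·4 + 1/8·3 + 1/8·3 + 1/8·3 + 1/16·4 + 1/4·2 + 1/8·3 = 2.875 bits.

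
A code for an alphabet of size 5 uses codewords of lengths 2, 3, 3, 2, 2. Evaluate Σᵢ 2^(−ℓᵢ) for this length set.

With common denominator 2^3 = 8: Σ 2^(−ℓᵢ) = 2/8 + 1/8 + 1/8 + 2/8 + 2/8 = 8/8 = 1.

1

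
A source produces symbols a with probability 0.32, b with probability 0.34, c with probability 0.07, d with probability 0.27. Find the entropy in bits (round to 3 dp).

H = −Σ pᵢ log₂ pᵢ.
−0.32·log₂(0.32) = 0.5260
−0.34·log₂(0.34) = 0.5292
−0.07·log₂(0.07) = 0.2686
−0.27·log₂(0.27) = 0.5100
Sum ≈ 1.8338 → 1.834 bits.

1.834 bits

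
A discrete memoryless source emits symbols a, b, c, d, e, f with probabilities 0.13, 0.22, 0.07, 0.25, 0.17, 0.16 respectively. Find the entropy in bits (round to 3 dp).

H = −Σ pᵢ log₂ pᵢ.
−0.13·log₂(0.13) = 0.3826
−0.22·log₂(0.22) = 0.4806
−0.07·log₂(0.07) = 0.2686
−0.25·log₂(0.25) = 0.5000
−0.17·log₂(0.17) = 0.4346
−0.16·log₂(0.16) = 0.4230
Sum ≈ 2.4894 → 2.489 bits.

2.489 bits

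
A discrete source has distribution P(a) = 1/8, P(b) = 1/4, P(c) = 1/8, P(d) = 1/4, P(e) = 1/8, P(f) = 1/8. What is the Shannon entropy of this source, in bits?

2.5 bits

Each probability is a power of 1/2, so log₂(1/p) is an integer.
H = Σ p·log₂(1/p) = 1/8·3 + 1/4·2 + 1/8·3 + 1/4·2 + 1/8·3 + 1/8·3 = 2.5 bits.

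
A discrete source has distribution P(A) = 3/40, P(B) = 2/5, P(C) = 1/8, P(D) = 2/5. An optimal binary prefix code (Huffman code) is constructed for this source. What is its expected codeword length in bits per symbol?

1.8 bits/symbol

Repeatedly combine the two least-probable nodes; the expected code length is the sum of the merged weights.
merge 3/40 + 1/8 → 1/5
merge 1/5 + 2/5 → 3/5
merge 2/5 + 3/5 → 1
L = 1/5 + 3/5 + 1 = 9/5 = 1.8 bits/symbol.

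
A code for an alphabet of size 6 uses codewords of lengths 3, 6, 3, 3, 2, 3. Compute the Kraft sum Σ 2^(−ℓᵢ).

With common denominator 2^6 = 64: Σ 2^(−ℓᵢ) = 8/64 + 1/64 + 8/64 + 8/64 + 16/64 + 8/64 = 49/64 = 0.765625.

0.765625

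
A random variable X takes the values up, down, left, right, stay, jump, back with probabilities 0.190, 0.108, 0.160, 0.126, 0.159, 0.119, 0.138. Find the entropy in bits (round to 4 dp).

2.7831 bits

H = −Σ pᵢ log₂ pᵢ.
−0.190·log₂(0.190) = 0.4552
−0.108·log₂(0.108) = 0.3468
−0.160·log₂(0.160) = 0.4230
−0.126·log₂(0.126) = 0.3766
−0.159·log₂(0.159) = 0.4218
−0.119·log₂(0.119) = 0.3654
−0.138·log₂(0.138) = 0.3943
Sum ≈ 2.7831 → 2.7831 bits.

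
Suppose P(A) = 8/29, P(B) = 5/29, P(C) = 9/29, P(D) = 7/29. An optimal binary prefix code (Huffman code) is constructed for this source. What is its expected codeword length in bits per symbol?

2 bits/symbol

Repeatedly combine the two least-probable nodes; the expected code length is the sum of the merged weights.
merge 5/29 + 7/29 → 12/29
merge 8/29 + 9/29 → 17/29
merge 12/29 + 17/29 → 1
L = 12/29 + 17/29 + 1 = 2 bits/symbol.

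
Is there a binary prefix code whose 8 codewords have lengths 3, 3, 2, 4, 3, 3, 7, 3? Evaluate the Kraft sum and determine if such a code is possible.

0.9453125; yes

With common denominator 2^7 = 128: Σ 2^(−ℓᵢ) = 16/128 + 16/128 + 32/128 + 8/128 + 16/128 + 16/128 + 1/128 + 16/128 = 121/128 = 0.9453125.
Kraft's inequality requires Σ ≤ 1; here Σ = 0.9453125 ≤ 1, so such a prefix code exists.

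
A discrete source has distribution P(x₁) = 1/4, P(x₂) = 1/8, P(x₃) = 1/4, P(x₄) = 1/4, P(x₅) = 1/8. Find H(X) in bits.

2.25 bits

Each probability is a power of 1/2, so log₂(1/p) is an integer.
H = Σ p·log₂(1/p) = 1/4·2 + 1/8·3 + 1/4·2 + 1/4·2 + 1/8·3 = 2.25 bits.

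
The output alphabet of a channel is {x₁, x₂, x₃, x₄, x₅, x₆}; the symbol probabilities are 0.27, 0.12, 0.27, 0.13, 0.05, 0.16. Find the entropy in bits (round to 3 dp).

H = −Σ pᵢ log₂ pᵢ.
−0.27·log₂(0.27) = 0.5100
−0.12·log₂(0.12) = 0.3671
−0.27·log₂(0.27) = 0.5100
−0.13·log₂(0.13) = 0.3826
−0.05·log₂(0.05) = 0.2161
−0.16·log₂(0.16) = 0.4230
Sum ≈ 2.4089 → 2.409 bits.

2.409 bits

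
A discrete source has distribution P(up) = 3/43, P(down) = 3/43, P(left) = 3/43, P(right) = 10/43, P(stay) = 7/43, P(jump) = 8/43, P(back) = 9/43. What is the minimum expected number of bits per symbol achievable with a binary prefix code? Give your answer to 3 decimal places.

Repeatedly combine the two least-probable nodes; the expected code length is the sum of the merged weights.
merge 3/43 + 3/43 → 6/43
merge 3/43 + 6/43 → 9/43
merge 7/43 + 8/43 → 15/43
merge 9/43 + 9/43 → 18/43
merge 10/43 + 15/43 → 25/43
merge 18/43 + 25/43 → 1
L = 6/43 + 9/43 + 15/43 + 18/43 + 25/43 + 1 = 116/43 ≈ 2.698 bits/symbol.

2.698 bits/symbol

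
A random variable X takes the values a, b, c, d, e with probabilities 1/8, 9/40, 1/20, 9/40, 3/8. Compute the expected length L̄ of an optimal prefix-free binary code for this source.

2.175 bits/symbol

Repeatedly combine the two least-probable nodes; the expected code length is the sum of the merged weights.
merge 1/20 + 1/8 → 7/40
merge 7/40 + 9/40 → 2/5
merge 9/40 + 3/8 → 3/5
merge 2/5 + 3/5 → 1
L = 7/40 + 2/5 + 3/5 + 1 = 87/40 = 2.175 bits/symbol.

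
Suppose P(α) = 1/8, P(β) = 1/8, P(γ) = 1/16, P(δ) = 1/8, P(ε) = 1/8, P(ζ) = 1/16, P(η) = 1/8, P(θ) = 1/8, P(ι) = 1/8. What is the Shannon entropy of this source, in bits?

Each probability is a power of 1/2, so log₂(1/p) is an integer.
H = Σ p·log₂(1/p) = 1/8·3 + 1/8·3 + 1/16·4 + 1/8·3 + 1/8·3 + 1/16·4 + 1/8·3 + 1/8·3 + 1/8·3 = 3.125 bits.

3.125 bits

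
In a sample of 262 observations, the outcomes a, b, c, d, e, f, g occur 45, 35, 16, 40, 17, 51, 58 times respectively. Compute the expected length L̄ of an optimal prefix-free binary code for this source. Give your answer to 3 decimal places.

Probabilities are the counts divided by 262.
Repeatedly combine the two least-probable nodes; the expected code length is the sum of the merged weights.
merge 8/131 + 17/262 → 33/262
merge 33/262 + 35/262 → 34/131
merge 20/131 + 45/262 → 85/262
merge 51/262 + 29/131 → 109/262
merge 34/131 + 85/262 → 153/262
merge 109/262 + 153/262 → 1
L = 33/262 + 34/131 + 85/262 + 109/262 + 153/262 + 1 = 355/131 ≈ 2.710 bits/symbol.

2.710 bits/symbol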